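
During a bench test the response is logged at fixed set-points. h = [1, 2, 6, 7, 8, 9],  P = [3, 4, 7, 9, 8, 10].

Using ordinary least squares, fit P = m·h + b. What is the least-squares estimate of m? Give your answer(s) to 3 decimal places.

The normal system AᵀA·[m, b]ᵀ = AᵀP is [[235, 33]; [33, 6]]·[m, b]ᵀ = [270, 41]ᵀ.
Eliminating b: 6·(row 1) − 33·(row 2) gives 321·m = 6·270 − 33·41 = 267, so m = 89/107.
Then b = (41 − 33·(89/107))/6 = 725/321.

m = 0.832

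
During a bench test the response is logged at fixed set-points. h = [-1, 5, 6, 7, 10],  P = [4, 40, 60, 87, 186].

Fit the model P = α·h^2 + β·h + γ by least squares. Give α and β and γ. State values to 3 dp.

α = 2.109, β = -2.416, γ = -0.574

Setting ∂/∂α … = 0 gives: 14323·α + 1683·β + 211·γ = 26027;  1683·α + 211·β + 27·γ = 3025;  211·α + 27·β + 5·γ = 377.
Solving the 3×3 system (Gaussian elimination) gives α = 152423/72256, β = -174563/72256, γ = -10377/18064.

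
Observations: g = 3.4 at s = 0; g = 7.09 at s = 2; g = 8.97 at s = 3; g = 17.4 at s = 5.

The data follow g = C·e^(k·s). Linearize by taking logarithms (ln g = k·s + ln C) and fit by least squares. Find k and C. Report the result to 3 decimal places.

k = 0.323, C = 3.493

Let Y = ln g. Fitting Y = k·s + ln C by least squares:
Sums: Σs = 10.0000, Σ(s)² = 38.0000, Σln g = 8.2328, Σs·ln g = 24.7814.
Normal system: [[38.0000, 10.0000]; [10.0000, 4]]·[k, ln C]ᵀ = [24.7814, 8.2328]ᵀ.
Solving (det = 52.0000): k = 0.32303, ln C = 1.25064, so C = exp(1.25064) = 3.49258.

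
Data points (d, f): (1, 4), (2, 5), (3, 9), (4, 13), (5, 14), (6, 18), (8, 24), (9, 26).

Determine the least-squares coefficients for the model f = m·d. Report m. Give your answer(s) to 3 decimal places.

XᵀX·[m]ᵀ = Xᵀf reads: 236·m = 697.
(Σd·d = 236, Σd·f = 697.)
Hence m = 697 / 236 ≈ 2.95339.

m = 2.953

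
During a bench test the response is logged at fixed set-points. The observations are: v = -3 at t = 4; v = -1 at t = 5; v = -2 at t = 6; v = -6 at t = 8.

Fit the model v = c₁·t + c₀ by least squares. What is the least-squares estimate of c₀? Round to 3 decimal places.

AᵀA·[c₁, c₀]ᵀ = Aᵀv reads: 141·c₁ + 23·c₀ = -77;  23·c₁ + 4·c₀ = -12.
(Σt·t = 141, Σt = 23, Σ1 = 4, Σt·v = -77, Σv = -12.)
Determinant 141·4 − 23² = 35.
c₁ = ((-77)·4 − 23·(-12))/35 = -32/35; c₀ = (141·(-12) − 23·(-77))/35 = 79/35.

c₀ = 2.257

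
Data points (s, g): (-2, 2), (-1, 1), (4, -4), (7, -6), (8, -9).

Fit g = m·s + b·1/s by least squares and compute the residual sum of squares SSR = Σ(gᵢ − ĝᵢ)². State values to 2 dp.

Entries of AᵀA: Σs·s = 134, Σs·1/s = 5, Σ1/s·1/s = 4229/3136.
For Aᵀg: Σs·g = -135, Σ1/s·g = -279/56.
So AᵀA·[m, b]ᵀ = Aᵀg: [[134, 5]; [5, 4229/3136]]·[m, b]ᵀ = [-135, -279/56]ᵀ.
Δ = 134·(4229/3136) − 5² = 244143/1568.
m = ((-135)·(4229/3136) − 5·(-279/56))/(244143/1568) = -54755/54254; b = (134·(-279/56) − 5·(-135))/(244143/1568) = 1288/27127.
Residuals: 143/27127, 2075/54254, 680/27127, 57393/54254, -25284/27127; SSR = 107961/54254.

SSR = 1.99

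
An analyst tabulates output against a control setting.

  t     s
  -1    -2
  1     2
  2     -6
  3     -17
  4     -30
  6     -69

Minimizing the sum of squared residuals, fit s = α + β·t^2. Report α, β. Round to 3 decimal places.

Entries of MᵀM: Σ1 = 6, Σt^2 = 67, Σt^2·t^2 = 1651.
Moment sums: Σs = -122, Σt^2·s = -3141.
Normal equations: [[6, 67]; [67, 1651]]·[α, β]ᵀ = [-122, -3141]ᵀ.
Δ = 6·1651 − 67² = 5417.
α = ((-122)·1651 − 67·(-3141))/5417 = 9025/5417; β = (6·(-3141) − 67·(-122))/5417 = -10672/5417.

α = 1.666, β = -1.970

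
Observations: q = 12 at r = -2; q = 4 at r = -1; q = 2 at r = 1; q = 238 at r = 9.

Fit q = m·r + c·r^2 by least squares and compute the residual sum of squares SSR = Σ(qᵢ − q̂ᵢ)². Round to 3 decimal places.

SSR = 1.212

Sums needed: Σr·r = 87, Σr·r^2 = 721, Σr^2·r^2 = 6579.
Moment sums: Σr·q = 2116, Σr^2·q = 19332.
Normal equations: [[87, 721]; [721, 6579]]·[m, c]ᵀ = [2116, 19332]ᵀ.
Eliminating c: 6579·(row 1) − 721·(row 2) gives 52532·m = 6579·2116 − 721·19332 = -17208, so m = -4302/13133.
Then c = (19332 − 721·(-4302/13133))/6579 = 39062/13133.
Residuals: -7256/13133, 9168/13133, -8494/13133, 350/13133; SSR = 15912/13133.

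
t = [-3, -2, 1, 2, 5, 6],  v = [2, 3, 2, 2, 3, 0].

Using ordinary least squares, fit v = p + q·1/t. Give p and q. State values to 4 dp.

p = 2.0727, q = -0.4220

XᵀX·[p, q]ᵀ = Xᵀv reads: 6·p + (31/30)·q = 12;  (31/30)·p + (1511/900)·q = 43/30.
Δ = 6·(1511/900) − (31/30)² = 1621/180.
p = (12·(1511/900) − (31/30)·(43/30))/(1621/180) = 16799/8105; q = (6·(43/30) − (31/30)·12)/(1621/180) = -684/1621.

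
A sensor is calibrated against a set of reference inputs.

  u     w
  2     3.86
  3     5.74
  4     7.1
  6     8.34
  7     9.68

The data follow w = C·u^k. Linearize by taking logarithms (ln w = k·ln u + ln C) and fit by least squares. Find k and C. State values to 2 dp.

With ln wᵢ as the transformed response and ln uᵢ as the regressor:
Σln u = 6.9157, Σ(ln u)² = 10.6062, Σln w = 9.4493, Σln u·ln w = 13.7910.
Equations: 10.6062·k + 6.9157·ln C = 13.7910;  6.9157·k + 5·ln C = 9.4493.
Slope k = (n·Σln u·ln w − Σln u·Σln w)/(n·Σ(ln u)² − (Σln u)²) = (5·13.7910 − 6.9157·9.4493)/5.2037 = 0.69299; ln C = (Σln w − k·Σln u)/n = 0.93137, so C = exp(0.93137) = 2.53797.

k = 0.69, C = 2.54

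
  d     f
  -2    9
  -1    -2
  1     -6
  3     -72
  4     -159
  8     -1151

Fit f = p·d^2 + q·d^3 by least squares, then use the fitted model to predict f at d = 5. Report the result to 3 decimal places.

f̂ = -299.159

Entries of AᵀA: Σd^2·d^2 = 4451, Σd^2·d^3 = 34003, Σd^3·d^3 = 267035.
For Aᵀf: Σd^2·f = -76828, Σd^3·f = -601508.
AᵀA·[p, q]ᵀ = Aᵀf becomes [[4451, 34003]; [34003, 267035]]·[p, q]ᵀ = [-76828, -601508]ᵀ.
Eliminating q: 267035·(row 1) − 34003·(row 2) gives 32368776·p = 267035·(-76828) − 34003·(-601508) = -62688456, so p = -2612019/1348699.
Then q = ((-601508) − 34003·(-2612019/1348699))/267035 = -2705401/1348699.
At d = 5: f̂ = (-2612019/1348699)·(25) + (-2705401/1348699)·(125) = -36679600/122609.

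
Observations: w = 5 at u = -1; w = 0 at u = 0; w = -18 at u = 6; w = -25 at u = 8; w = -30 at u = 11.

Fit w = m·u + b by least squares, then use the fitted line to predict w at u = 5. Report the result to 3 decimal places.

ŵ = -14.193

The normal equations are: 222·m + 24·b = -643;  24·m + 5·b = -68.
(Σu·u = 222, Σu = 24, Σ1 = 5, Σu·w = -643, Σw = -68.)
det = 222·5 − 24² = 534.
m = ((-643)·5 − 24·(-68))/534 = -1583/534; b = (222·(-68) − 24·(-643))/534 = 56/89.
At u = 5: ŵ = (-1583/534)·(5) + (56/89)·(1) = -7579/534.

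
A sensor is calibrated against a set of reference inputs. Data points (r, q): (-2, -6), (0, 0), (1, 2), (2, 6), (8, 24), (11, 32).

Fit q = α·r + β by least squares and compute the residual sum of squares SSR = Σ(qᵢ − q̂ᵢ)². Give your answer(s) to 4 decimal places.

Forming MᵀM = [[194, 20]; [20, 6]] and Mᵀq = [570, 58]ᵀ gives MᵀM·[α, β]ᵀ = Mᵀq.
det = 194·6 − 20² = 764.
α = (570·6 − 20·58)/764 = 565/191; β = (194·58 − 20·570)/764 = -37/191.
Residuals: 21/191, 37/191, -146/191, 53/191, 101/191, -66/191; SSR = 212/191.

SSR = 1.1099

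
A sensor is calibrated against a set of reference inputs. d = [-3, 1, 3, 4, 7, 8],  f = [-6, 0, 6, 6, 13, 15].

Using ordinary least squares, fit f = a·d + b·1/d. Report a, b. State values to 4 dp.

Setting ∂/∂a … = 0 gives: 148·a + 6·b = 271;  6·a + (37277/28224)·b = 517/56.
(Σd·d = 148, Σd·1/d = 6, Σ1/d·1/d = 37277/28224, Σd·f = 271, Σ1/d·f = 517/56.)
Determinant 148·(37277/28224) − 6² = 1125233/7056.
a = (271·(37277/28224) − 6·(517/56))/(1125233/7056) = 8538659/4500932; b = (148·(517/56) − 6·271)/(1125233/7056) = -1832040/1125233.

a = 1.8971, b = -1.6281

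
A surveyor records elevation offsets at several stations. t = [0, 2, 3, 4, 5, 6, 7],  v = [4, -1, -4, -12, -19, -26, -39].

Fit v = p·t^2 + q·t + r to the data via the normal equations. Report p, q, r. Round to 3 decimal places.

p = -0.765, q = -0.659, r = 3.879

The normal equations are: 4675·p + 783·q + 139·r = -3554;  783·p + 139·q + 27·r = -586;  139·p + 27·q + 7·r = -97.
Row-reducing yields p = -101/132, q = -29/44, r = 128/33.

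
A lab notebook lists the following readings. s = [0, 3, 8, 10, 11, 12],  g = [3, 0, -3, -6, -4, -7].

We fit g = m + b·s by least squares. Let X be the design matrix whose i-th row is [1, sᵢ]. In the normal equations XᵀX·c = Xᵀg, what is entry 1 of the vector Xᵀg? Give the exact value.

Entry 1 ↔ basis 1, so (Xᵀg)_{1} = Σᵢ gᵢ = (1)·(3) + (1)·(0) + (1)·(-3) + (1)·(-6) + (1)·(-4) + (1)·(-7) = -17.

-17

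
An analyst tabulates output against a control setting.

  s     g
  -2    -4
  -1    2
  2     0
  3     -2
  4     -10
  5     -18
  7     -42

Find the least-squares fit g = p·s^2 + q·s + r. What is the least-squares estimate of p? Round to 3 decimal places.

p = -1.088

The normal equations are: 3396·p + 558·q + 108·r = -2700;  558·p + 108·q + 18·r = -424;  108·p + 18·q + 7·r = -74.
Row-reducing yields p = -5962/5481, q = 18962/16443, r = 5930/1827.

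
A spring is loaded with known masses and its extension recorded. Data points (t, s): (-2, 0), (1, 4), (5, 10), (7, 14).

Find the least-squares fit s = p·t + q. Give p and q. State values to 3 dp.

MᵀM·[p, q]ᵀ = Mᵀs reads: 79·p + 11·q = 152;  11·p + 4·q = 28.
Δ = 79·4 − 11² = 195.
p = (152·4 − 11·28)/195 = 20/13; q = (79·28 − 11·152)/195 = 36/13.

p = 1.538, q = 2.769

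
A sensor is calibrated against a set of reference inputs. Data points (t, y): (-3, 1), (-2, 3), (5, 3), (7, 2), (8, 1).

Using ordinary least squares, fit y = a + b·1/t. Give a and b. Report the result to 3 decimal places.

From the data, Σ1 = 5, Σ1/t = -307/840, Σ1/t·1/t = 308449/705600.
Moment sums: Σy = 10, Σ1/t·y = -691/840.
Normal equations: [[5, -307/840]; [-307/840, 308449/705600]]·[a, b]ᵀ = [10, -691/840]ᵀ.
Δ = 5·(308449/705600) − (-307/840)² = 361999/176400.
a = (10·(308449/705600) − (-307/840)·(-691/840))/(361999/176400) = 261123/131636; b = (5·(-691/840) − (-307/840)·10)/(361999/176400) = -7350/32909.

a = 1.984, b = -0.223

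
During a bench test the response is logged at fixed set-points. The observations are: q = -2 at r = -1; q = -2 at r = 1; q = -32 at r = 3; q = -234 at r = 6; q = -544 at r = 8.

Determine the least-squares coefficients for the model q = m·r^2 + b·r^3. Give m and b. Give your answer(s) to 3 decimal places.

m = -0.560, b = -0.992

The normal equations are: 5475·m + 40787·b = -43532;  40787·m + 309531·b = -329936.
det = 5475·309531 − 40787² = 31102856.
m = ((-43532)·309531 − 40787·(-329936))/31102856 = -4350965/7775714; b = (5475·(-329936) − 40787·(-43532))/31102856 = -7714979/7775714.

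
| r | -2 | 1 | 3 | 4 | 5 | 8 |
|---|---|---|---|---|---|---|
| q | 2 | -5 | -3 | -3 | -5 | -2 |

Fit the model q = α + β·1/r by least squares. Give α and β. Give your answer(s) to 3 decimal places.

α = -1.595, β = -4.566

AᵀA·[α, β]ᵀ = Aᵀq reads: 6·α + (169/120)·β = -16;  (169/120)·α + (21301/14400)·β = -9.
(Σ1 = 6, Σ1/r = 169/120, Σ1/r·1/r = 21301/14400, Σq = -16, Σ1/r·q = -9.)
Δ = 6·(21301/14400) − (169/120)² = 19849/2880.
α = ((-16)·(21301/14400) − (169/120)·(-9))/(19849/2880) = -158296/99245; β = (6·(-9) − (169/120)·(-16))/(19849/2880) = -90624/19849.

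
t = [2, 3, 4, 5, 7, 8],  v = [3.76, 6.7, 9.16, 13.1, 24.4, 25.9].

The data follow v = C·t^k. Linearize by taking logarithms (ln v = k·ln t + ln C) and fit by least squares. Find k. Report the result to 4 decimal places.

Taking logs, ln v = k·ln t + ln C, so regress ln v on ln t.
AᵀA = [[14.3101, 8.8128]; [8.8128, 6]], rhs = [23.2020, 14.4628]ᵀ  (here Σln t = 8.8128, Σ(ln t)² = 14.3101, Σln v = 14.4628, Σln t·ln v = 23.2020).
Slope k = (n·Σln t·ln v − Σln t·Σln v)/(n·Σ(ln t)² − (Σln t)²) = (6·23.2020 − 8.8128·14.4628)/8.1947 = 1.43426; ln C = (Σln v − k·Σln t)/n = 0.30382.

k = 1.4343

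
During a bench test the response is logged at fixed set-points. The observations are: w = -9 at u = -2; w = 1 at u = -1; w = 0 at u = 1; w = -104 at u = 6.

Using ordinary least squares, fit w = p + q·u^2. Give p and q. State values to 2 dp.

p = 3.31, q = -2.98

Forming XᵀX = [[4, 42]; [42, 1314]] and Xᵀw = [-112, -3779]ᵀ gives XᵀX·[p, q]ᵀ = Xᵀw.
Eliminating q: 1314·(row 1) − 42·(row 2) gives 3492·p = 1314·(-112) − 42·(-3779) = 11550, so p = 1925/582.
Then q = ((-3779) − 42·(1925/582))/1314 = -2603/873.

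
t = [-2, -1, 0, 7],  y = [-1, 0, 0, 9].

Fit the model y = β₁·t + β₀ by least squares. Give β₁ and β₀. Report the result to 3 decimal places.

β₁ = 1.140, β₀ = 0.860

MᵀM·[β₁, β₀]ᵀ = Mᵀy reads: 54·β₁ + 4·β₀ = 65;  4·β₁ + 4·β₀ = 8.
Δ = 54·4 − 4² = 200.
β₁ = (65·4 − 4·8)/200 = 57/50; β₀ = (54·8 − 4·65)/200 = 43/50.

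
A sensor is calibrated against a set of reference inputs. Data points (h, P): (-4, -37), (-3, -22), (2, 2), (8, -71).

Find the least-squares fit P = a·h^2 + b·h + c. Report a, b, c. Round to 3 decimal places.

The normal equations are: 4449·a + 429·b + 93·c = -5326;  429·a + 93·b + 3·c = -350;  93·a + 3·b + 4·c = -128.
(Σh^2·h^2 = 4449, Σh^2·h = 429, Σh^2 = 93, Σh·h = 93, Σh = 3, Σ1 = 4, Σh^2·P = -5326, Σh·P = -350, ΣP = -128.)
Inverting the 3×3 Gram matrix, [a, b, c]ᵀ = [-4519/2906, 29267/8718, 2379/1453]ᵀ.

a = -1.555, b = 3.357, c = 1.637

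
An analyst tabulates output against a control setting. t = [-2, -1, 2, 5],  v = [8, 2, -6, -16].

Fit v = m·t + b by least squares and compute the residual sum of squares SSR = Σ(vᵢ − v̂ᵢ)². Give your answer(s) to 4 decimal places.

SSR = 3.8667

The normal equations are: 34·m + 4·b = -110;  4·m + 4·b = -12.
det = 34·4 − 4² = 120.
m = ((-110)·4 − 4·(-12))/120 = -49/15; b = (34·(-12) − 4·(-110))/120 = 4/15.
Residuals: 6/5, -23/15, 4/15, 1/15; SSR = 58/15.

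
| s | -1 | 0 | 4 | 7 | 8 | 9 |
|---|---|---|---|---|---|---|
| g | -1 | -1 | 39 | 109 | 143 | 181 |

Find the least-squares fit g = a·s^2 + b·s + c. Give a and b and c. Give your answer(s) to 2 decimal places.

Normal-equation sums: Σs^2·s^2 = 13315, Σs^2·s = 1647, Σs^2 = 211, Σs·s = 211, Σs = 27, Σ1 = 6.
Right-hand side: Σs^2·g = 29777, Σs·g = 3693, Σg = 470.
So XᵀX·[a, b, c]ᵀ = Xᵀg: [[13315, 1647, 211]; [1647, 211, 27]; [211, 27, 6]]·[a, b, c]ᵀ = [29777, 3693, 470]ᵀ.
Solving the 3×3 system (Gaussian elimination) gives a = 127651/61622, b = 91653/61622, c = -37221/30811.

a = 2.07, b = 1.49, c = -1.21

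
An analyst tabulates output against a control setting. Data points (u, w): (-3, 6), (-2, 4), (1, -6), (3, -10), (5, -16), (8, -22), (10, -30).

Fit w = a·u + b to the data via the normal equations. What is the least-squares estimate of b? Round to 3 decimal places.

b = -2.092

Normal-equation sums: Σu·u = 212, Σu = 22, Σ1 = 7.
For Aᵀw: Σu·w = -618, Σw = -74.
Determinant 212·7 − 22² = 1000.
a = ((-618)·7 − 22·(-74))/1000 = -1349/500; b = (212·(-74) − 22·(-618))/1000 = -523/250.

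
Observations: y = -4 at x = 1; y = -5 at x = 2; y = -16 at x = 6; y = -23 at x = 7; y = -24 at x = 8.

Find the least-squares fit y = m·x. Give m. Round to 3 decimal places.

m = -3.006

From the data, Σx·x = 154.
Right-hand side: Σx·y = -463.
So MᵀM·[m]ᵀ = Mᵀy: [[154]]·[m]ᵀ = [-463]ᵀ.
m = (-463)/154 = -3.00649.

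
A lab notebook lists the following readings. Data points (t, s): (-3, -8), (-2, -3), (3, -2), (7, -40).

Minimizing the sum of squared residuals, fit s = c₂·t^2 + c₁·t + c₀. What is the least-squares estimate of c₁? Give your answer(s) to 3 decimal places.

c₁ = 1.045

The normal equations are: 2579·c₂ + 335·c₁ + 71·c₀ = -2062;  335·c₂ + 71·c₁ + 5·c₀ = -256;  71·c₂ + 5·c₁ + 4·c₀ = -53.
(Σt^2·t^2 = 2579, Σt^2·t = 335, Σt^2 = 71, Σt·t = 71, Σt = 5, Σ1 = 4, Σt^2·s = -2062, Σt·s = -256, Σs = -53.)
Inverting the 3×3 Gram matrix, [c₂, c₁, c₀]ᵀ = [-23/22, 23/22, 4]ᵀ.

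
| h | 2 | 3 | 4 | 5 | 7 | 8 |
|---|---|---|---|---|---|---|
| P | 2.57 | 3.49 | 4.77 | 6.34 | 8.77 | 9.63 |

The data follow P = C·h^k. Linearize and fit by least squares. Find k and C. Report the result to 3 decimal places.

k = 0.992, C = 1.241

Linearized form: ln P = k·ln h + ln C. From the 6 transformed points,
Sums: Σln h = 8.8128, Σ(ln h)² = 14.3101, Σln P = 10.0393, Σln h·ln P = 16.1007.
Normal system: [[14.3101, 8.8128]; [8.8128, 6]]·[k, ln C]ᵀ = [16.1007, 10.0393]ᵀ.
Solving (det = 8.1947): k = 0.99205, ln C = 0.21608, so C = exp(0.21608) = 1.24120.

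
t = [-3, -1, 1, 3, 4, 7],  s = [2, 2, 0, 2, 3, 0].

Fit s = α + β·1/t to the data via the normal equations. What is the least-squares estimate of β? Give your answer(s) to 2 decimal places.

β = -0.81

With design matrix X, XᵀX = [[6, 11/28]; [11/28, 16265/7056]] and Xᵀs = [9, -5/4]ᵀ.
Determinant 6·(16265/7056) − (11/28)² = 32167/2352.
α = (9·(16265/7056) − (11/28)·(-5/4))/(32167/2352) = 49950/32167; β = (6·(-5/4) − (11/28)·9)/(32167/2352) = -25956/32167.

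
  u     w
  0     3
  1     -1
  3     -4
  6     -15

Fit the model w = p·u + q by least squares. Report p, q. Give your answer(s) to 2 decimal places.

The normal equations are: 46·p + 10·q = -103;  10·p + 4·q = -17.
(Σu·u = 46, Σu = 10, Σ1 = 4, Σu·w = -103, Σw = -17.)
Δ = 46·4 − 10² = 84.
p = ((-103)·4 − 10·(-17))/84 = -121/42; q = (46·(-17) − 10·(-103))/84 = 62/21.

p = -2.88, q = 2.95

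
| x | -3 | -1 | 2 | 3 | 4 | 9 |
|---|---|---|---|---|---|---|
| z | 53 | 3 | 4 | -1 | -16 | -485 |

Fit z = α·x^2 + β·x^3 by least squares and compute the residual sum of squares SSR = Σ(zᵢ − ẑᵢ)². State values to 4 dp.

The normal equations are: 6996·α + 60104·β = -39054;  60104·α + 537060·β = -356018.
Eliminating β: 537060·(row 1) − 60104·(row 2) gives 144780944·α = 537060·(-39054) − 60104·(-356018) = 423764632, so α = 52970579/18097618.
Then β = ((-356018) − 60104·(52970579/18097618))/537060 = -1629549/1645238.
Residuals: -768755/9048809, -8301382/9048809, 1954234/9048809, -775484/1292687, 5055672/9048809, -304099/9048809; SSR = 14194426/9048809.

SSR = 1.5687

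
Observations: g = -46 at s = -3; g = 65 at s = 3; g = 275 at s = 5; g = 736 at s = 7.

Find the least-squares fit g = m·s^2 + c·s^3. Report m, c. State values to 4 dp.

m = 0.9803, c = 2.0061

Entries of XᵀX: Σs^2·s^2 = 3188, Σs^2·s^3 = 19932, Σs^3·s^3 = 134732.
Right-hand side: Σs^2·g = 43110, Σs^3·g = 289820.
XᵀX·[m, c]ᵀ = Xᵀg becomes [[3188, 19932]; [19932, 134732]]·[m, c]ᵀ = [43110, 289820]ᵀ.
Δ = 3188·134732 − 19932² = 32240992.
m = (43110·134732 − 19932·289820)/32240992 = 3950535/4030124; c = (3188·289820 − 19932·43110)/32240992 = 8084705/4030124.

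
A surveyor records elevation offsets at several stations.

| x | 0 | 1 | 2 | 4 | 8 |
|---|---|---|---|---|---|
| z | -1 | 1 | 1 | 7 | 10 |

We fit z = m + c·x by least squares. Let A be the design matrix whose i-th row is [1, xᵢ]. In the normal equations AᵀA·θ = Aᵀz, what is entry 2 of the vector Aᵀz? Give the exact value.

Entry 2 ↔ basis x, so (Aᵀz)_{2} = Σᵢ (x)·zᵢ = (0)·(-1) + (1)·(1) + (2)·(1) + (4)·(7) + (8)·(10) = 111.

111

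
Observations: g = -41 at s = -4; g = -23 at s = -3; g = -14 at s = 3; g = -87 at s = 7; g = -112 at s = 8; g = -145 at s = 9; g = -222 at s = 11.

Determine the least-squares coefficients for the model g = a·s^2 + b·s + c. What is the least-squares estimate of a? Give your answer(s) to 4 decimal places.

Entries of MᵀM: Σs^2·s^2 = 28117, Σs^2·s = 2851, Σs^2 = 349, Σs·s = 349, Σs = 31, Σ1 = 7.
Right-hand side: Σs^2·g = -51027, Σs·g = -5061, Σg = -644.
MᵀM·[a, b, c]ᵀ = Mᵀg becomes [[28117, 2851, 349]; [2851, 349, 31]; [349, 31, 7]]·[a, b, c]ᵀ = [-51027, -5061, -644]ᵀ.
Row-reducing yields a = -654343/329448, b = 199085/109816, c = -165265/164724.

a = -1.9862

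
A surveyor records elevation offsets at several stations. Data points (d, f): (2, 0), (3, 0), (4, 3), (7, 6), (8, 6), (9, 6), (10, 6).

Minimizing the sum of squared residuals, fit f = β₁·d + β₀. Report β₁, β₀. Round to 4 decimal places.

The normal system MᵀM·[β₁, β₀]ᵀ = Mᵀf is [[323, 43]; [43, 7]]·[β₁, β₀]ᵀ = [216, 27]ᵀ.
Δ = 323·7 − 43² = 412.
β₁ = (216·7 − 43·27)/412 = 351/412; β₀ = (323·27 − 43·216)/412 = -567/412.

β₁ = 0.8519, β₀ = -1.3762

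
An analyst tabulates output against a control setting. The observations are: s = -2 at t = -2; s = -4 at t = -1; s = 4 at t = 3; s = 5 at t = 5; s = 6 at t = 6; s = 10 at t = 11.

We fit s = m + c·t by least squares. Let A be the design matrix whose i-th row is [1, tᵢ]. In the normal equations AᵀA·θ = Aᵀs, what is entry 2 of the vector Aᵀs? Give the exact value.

Entry 2 ↔ basis t, so (Aᵀs)_{2} = Σᵢ (t)·sᵢ = (-2)·(-2) + (-1)·(-4) + (3)·(4) + (5)·(5) + (6)·(6) + (11)·(10) = 191.

191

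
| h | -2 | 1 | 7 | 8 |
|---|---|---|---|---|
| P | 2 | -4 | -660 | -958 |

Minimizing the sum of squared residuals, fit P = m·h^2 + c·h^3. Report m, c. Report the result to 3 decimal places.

AᵀA·[m, c]ᵀ = AᵀP reads: 6514·m + 49544·c = -93648;  49544·m + 379858·c = -716896.
Determinant 6514·379858 − 49544² = 19787076.
m = ((-93648)·379858 − 49544·(-716896))/19787076 = -13761640/4946769; c = (6514·(-716896) − 49544·(-93648))/19787076 = -7541008/4946769.

m = -2.782, c = -1.524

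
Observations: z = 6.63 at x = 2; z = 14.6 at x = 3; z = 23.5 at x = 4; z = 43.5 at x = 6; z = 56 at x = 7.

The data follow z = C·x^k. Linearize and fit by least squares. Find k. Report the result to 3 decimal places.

k = 1.680

Taking logs, ln z = k·ln x + ln C, so regress ln z on ln x.
Σln x = 6.9157, Σ(ln x)² = 10.6062, Σln z = 15.5277, Σln x·ln z = 23.2259.
Equations: 10.6062·k + 6.9157·ln C = 23.2259;  6.9157·k + 5·ln C = 15.5277.
Slope k = (n·Σln x·ln z − Σln x·Σln z)/(n·Σ(ln x)² − (Σln x)²) = (5·23.2259 − 6.9157·15.5277)/5.2037 = 1.68039; ln C = (Σln z − k·Σln x)/n = 0.78133.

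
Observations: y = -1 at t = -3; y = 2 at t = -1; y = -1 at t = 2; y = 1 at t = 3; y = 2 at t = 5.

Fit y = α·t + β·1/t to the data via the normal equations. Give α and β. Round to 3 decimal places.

α = 0.532, β = -2.707

Compute the Gram sums: Σt·t = 48, Σt·1/t = 5, Σ1/t·1/t = 1361/900.
Moment sums: Σt·y = 12, Σ1/t·y = -43/30.
AᵀA·[α, β]ᵀ = Aᵀy becomes [[48, 5]; [5, 1361/900]]·[α, β]ᵀ = [12, -43/30]ᵀ.
Determinant 48·(1361/900) − 5² = 3569/75.
α = (12·(1361/900) − 5·(-43/30))/(3569/75) = 3797/7138; β = (48·(-43/30) − 5·12)/(3569/75) = -9660/3569.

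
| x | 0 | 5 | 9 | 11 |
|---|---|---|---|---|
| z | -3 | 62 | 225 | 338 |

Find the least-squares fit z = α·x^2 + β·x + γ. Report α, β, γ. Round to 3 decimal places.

α = 2.974, β = -1.605, γ = -3.260

From the data, Σx^2·x^2 = 21827, Σx^2·x = 2185, Σx^2 = 227, Σx·x = 227, Σx = 25, Σ1 = 4.
For Aᵀz: Σx^2·z = 60673, Σx·z = 6053, Σz = 622.
Normal equations: [[21827, 2185, 227]; [2185, 227, 25]; [227, 25, 4]]·[α, β, γ]ᵀ = [60673, 6053, 622]ᵀ.
Solving the 3×3 system (Gaussian elimination) gives α = 30207/10156, β = -16301/10156, γ = -8277/2539.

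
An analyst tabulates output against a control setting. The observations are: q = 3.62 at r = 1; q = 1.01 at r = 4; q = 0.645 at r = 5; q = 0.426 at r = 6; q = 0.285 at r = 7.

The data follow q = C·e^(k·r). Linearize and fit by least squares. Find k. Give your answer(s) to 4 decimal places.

Taking logs, ln q = k·r + ln C, so regress ln q on r.
XᵀX = [[127.0000, 23.0000]; [23.0000, 5]], rhs = [-14.7730, -1.2507]ᵀ  (here Σr = 23.0000, Σ(r)² = 127.0000, Σln q = -1.2507, Σr·ln q = -14.7730).
Slope k = (n·Σr·ln q − Σr·Σln q)/(n·Σ(r)² − (Σr)²) = (5·-14.7730 − 23.0000·-1.2507)/106.0000 = -0.42547; ln C = (Σln q − k·Σr)/n = 1.70703.

k = -0.4255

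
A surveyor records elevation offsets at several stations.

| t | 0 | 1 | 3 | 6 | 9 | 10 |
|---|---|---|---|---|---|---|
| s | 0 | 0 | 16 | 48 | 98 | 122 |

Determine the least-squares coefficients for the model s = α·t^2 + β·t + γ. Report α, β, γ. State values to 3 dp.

α = 1.006, β = 2.121, γ = -0.982

The normal system MᵀM·[α, β, γ]ᵀ = Mᵀs is [[17939, 1973, 227]; [1973, 227, 29]; [227, 29, 6]]·[α, β, γ]ᵀ = [22010, 2438, 284]ᵀ.
Solving the 3×3 system (Gaussian elimination) gives α = 166/165, β = 70/33, γ = -54/55.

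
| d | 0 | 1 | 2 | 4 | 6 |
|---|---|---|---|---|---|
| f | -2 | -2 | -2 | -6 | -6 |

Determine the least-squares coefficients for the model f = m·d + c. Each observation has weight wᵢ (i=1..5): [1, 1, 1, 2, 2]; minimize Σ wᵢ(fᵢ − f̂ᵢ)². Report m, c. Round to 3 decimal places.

m = -0.821, c = -1.590

With design matrix M, MᵀWM = [[109, 23]; [23, 7]] and MᵀWf = [-126, -30]ᵀ.
Determinant 109·7 − 23² = 234.
m = ((-126)·7 − 23·(-30))/234 = -32/39; c = (109·(-30) − 23·(-126))/234 = -62/39.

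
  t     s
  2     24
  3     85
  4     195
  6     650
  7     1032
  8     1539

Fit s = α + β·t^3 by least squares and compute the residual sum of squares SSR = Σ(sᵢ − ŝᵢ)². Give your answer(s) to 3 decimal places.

XᵀX·[α, β]ᵀ = Xᵀs reads: 6·α + 1170·β = 3525;  1170·α + 431338·β = 1297311.
Eliminating β: 431338·(row 1) − 1170·(row 2) gives 1219128·α = 431338·3525 − 1170·1297311 = 2612580, so α = 217715/101594.
Then β = (1297311 − 1170·(217715/101594))/431338 = 152484/50797.
Residuals: -219203/101594, 183639/101594, 75163/101594, -54703/101594, 23269/101594, -8165/101594; SSR = 895951/101594.

SSR = 8.819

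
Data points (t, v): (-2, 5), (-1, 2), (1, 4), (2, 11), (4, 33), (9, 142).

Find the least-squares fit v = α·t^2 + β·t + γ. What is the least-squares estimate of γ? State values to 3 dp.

γ = 1.643

Sums needed: Σt^2·t^2 = 6851, Σt^2·t = 793, Σt^2 = 107, Σt·t = 107, Σt = 13, Σ1 = 6.
For Aᵀv: Σt^2·v = 12100, Σt·v = 1424, Σv = 197.
So AᵀA·[α, β, γ]ᵀ = Aᵀv: [[6851, 793, 107]; [793, 107, 13]; [107, 13, 6]]·[α, β, γ]ᵀ = [12100, 1424, 197]ᵀ.
Row-reducing yields α = 14669/9344, β = 13773/9344, γ = 3839/2336.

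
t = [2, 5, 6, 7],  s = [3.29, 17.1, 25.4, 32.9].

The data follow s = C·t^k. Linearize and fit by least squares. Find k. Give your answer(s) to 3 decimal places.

k = 1.842

With ln sᵢ as the transformed response and ln tᵢ as the regressor:
Σln t = 6.0403, Σ(ln t)² = 10.0677, Σln s = 10.7582, Σln t·ln s = 17.9887.
Equations: 10.0677·k + 6.0403·ln C = 17.9887;  6.0403·k + 4·ln C = 10.7582.
Slope k = (n·Σln t·ln s − Σln t·Σln s)/(n·Σ(ln t)² − (Σln t)²) = (4·17.9887 − 6.0403·10.7582)/3.7862 = 1.84155; ln C = (Σln s − k·Σln t)/n = -0.09132.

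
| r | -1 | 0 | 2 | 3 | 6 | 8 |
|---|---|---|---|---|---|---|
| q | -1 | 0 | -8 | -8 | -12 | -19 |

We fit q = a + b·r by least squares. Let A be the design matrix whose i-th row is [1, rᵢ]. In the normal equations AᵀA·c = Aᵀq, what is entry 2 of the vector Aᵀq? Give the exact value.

-263

Entry 2 ↔ basis r, so (Aᵀq)_{2} = Σᵢ (r)·qᵢ = (-1)·(-1) + (0)·(0) + (2)·(-8) + (3)·(-8) + (6)·(-12) + (8)·(-19) = -263.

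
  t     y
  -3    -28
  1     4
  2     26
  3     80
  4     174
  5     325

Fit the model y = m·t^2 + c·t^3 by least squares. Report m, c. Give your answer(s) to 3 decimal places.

Sums needed: Σt^2·t^2 = 1060, Σt^2·t^3 = 4182, Σt^3·t^3 = 21244.
And Σt^2·y = 11485, Σt^3·y = 54889.
Normal equations: [[1060, 4182]; [4182, 21244]]·[m, c]ᵀ = [11485, 54889]ᵀ.
Eliminating c: 21244·(row 1) − 4182·(row 2) gives 5029516·m = 21244·11485 − 4182·54889 = 14441542, so m = 7220771/2514758.
Then c = (54889 − 4182·(7220771/2514758))/21244 = 5076035/2514758.

m = 2.871, c = 2.018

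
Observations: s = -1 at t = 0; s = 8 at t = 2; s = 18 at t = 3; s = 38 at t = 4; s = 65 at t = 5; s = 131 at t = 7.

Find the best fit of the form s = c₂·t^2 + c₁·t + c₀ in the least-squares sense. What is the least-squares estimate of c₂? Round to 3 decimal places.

Setting ∂/∂c₂ … = 0 gives: 3379·c₂ + 567·c₁ + 103·c₀ = 8846;  567·c₂ + 103·c₁ + 21·c₀ = 1464;  103·c₂ + 21·c₁ + 6·c₀ = 259.
Inverting the 3×3 Gram matrix, [c₂, c₁, c₀]ᵀ = [373/124, -15789/7316, -3359/3658]ᵀ.

c₂ = 3.008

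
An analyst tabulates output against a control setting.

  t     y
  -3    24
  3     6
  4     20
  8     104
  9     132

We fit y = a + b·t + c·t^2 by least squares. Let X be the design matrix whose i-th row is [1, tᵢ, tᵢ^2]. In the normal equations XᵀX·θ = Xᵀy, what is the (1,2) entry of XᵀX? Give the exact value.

Row 1 ↔ basis 1, column 2 ↔ basis t, so (XᵀX)_{1,2} = Σᵢ t = (1)·(-3) + (1)·(3) + (1)·(4) + (1)·(8) + (1)·(9) = 21.

21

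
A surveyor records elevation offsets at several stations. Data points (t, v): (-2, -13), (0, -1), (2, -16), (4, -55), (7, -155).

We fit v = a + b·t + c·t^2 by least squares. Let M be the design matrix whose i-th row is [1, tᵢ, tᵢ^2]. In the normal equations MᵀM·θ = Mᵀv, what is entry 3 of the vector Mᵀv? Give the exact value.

-8591

Entry 3 ↔ basis t^2, so (Mᵀv)_{3} = Σᵢ (t^2)·vᵢ = (4)·(-13) + (0)·(-1) + (4)·(-16) + (16)·(-55) + (49)·(-155) = -8591.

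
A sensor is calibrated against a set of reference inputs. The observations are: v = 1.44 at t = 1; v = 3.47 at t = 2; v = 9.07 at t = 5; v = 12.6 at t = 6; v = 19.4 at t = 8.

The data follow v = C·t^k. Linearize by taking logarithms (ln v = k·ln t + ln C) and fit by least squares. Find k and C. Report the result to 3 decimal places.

k = 1.213, C = 1.440

With ln vᵢ as the transformed response and ln tᵢ as the regressor:
Σln t = 6.1738, Σ(ln t)² = 10.6052, Σln v = 9.3127, Σln t·ln v = 15.1170.
Normal system: [[10.6052, 6.1738]; [6.1738, 5]]·[k, ln C]ᵀ = [15.1170, 9.3127]ᵀ.
Solving (det = 14.9105): k = 1.21326, ln C = 0.36446, so C = exp(0.36446) = 1.43974.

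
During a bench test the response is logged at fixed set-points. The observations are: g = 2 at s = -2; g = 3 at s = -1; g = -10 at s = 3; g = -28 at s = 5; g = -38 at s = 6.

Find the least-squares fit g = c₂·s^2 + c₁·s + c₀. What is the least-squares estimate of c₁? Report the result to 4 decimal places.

AᵀA·[c₂, c₁, c₀]ᵀ = Aᵀg reads: 2019·c₂ + 359·c₁ + 75·c₀ = -2147;  359·c₂ + 75·c₁ + 11·c₀ = -405;  75·c₂ + 11·c₁ + 5·c₀ = -71.
Solving the 3×3 system (Gaussian elimination) gives c₂ = -8373/9724, c₁ = -15649/9724, c₀ = 10971/4862.

c₁ = -1.6093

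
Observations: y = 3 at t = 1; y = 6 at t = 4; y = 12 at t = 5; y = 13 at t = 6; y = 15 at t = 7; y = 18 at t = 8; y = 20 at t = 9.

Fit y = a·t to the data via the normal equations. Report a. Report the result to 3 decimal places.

With design matrix M, MᵀM = [[272]] and Mᵀy = [594]ᵀ.
Hence a = 594 / 272 ≈ 2.18382.

a = 2.184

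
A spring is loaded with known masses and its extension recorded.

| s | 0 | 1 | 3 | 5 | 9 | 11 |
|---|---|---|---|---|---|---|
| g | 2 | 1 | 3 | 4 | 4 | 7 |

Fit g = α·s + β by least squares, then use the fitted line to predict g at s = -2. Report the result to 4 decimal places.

ĝ = 0.5714

The normal system AᵀA·[α, β]ᵀ = Aᵀg is [[237, 29]; [29, 6]]·[α, β]ᵀ = [143, 21]ᵀ.
Δ = 237·6 − 29² = 581.
α = (143·6 − 29·21)/581 = 3/7; β = (237·21 − 29·143)/581 = 10/7.
At s = -2: ĝ = (3/7)·(-2) + (10/7)·(1) = 4/7.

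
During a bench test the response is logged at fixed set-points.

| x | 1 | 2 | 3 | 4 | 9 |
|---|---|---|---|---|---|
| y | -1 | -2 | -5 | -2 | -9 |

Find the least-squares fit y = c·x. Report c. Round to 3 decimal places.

c = -0.982

The normal system AᵀA·[c]ᵀ = Aᵀy is [[111]]·[c]ᵀ = [-109]ᵀ.
Hence c = -109 / 111 ≈ -0.981982.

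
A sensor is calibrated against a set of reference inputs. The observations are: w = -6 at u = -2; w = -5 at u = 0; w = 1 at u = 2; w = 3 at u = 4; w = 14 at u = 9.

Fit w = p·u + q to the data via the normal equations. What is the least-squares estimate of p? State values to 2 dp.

The normal system MᵀM·[p, q]ᵀ = Mᵀw is [[105, 13]; [13, 5]]·[p, q]ᵀ = [152, 7]ᵀ.
Eliminating q: 5·(row 1) − 13·(row 2) gives 356·p = 5·152 − 13·7 = 669, so p = 669/356.
Then q = (7 − 13·(669/356))/5 = -1241/356.

p = 1.88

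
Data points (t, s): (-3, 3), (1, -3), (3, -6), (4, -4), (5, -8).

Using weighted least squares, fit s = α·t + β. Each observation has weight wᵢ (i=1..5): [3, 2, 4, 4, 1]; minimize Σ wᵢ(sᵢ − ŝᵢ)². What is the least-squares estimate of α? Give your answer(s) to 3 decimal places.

The normal equations are: 154·α + 26·β = -209;  26·α + 14·β = -45.
(Σwᵢ·t·t = 154, Σwᵢ·t = 26, Σwᵢ·1 = 14, Σwᵢ·t·s = -209, Σwᵢ·s = -45.)
Determinant 154·14 − 26² = 1480.
α = ((-209)·14 − 26·(-45))/1480 = -439/370; β = (154·(-45) − 26·(-209))/1480 = -187/185.

α = -1.186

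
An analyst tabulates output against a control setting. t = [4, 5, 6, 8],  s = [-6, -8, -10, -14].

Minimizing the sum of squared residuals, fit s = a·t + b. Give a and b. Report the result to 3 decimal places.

Entries of MᵀM: Σt·t = 141, Σt = 23, Σ1 = 4.
And Σt·s = -236, Σs = -38.
Normal equations: [[141, 23]; [23, 4]]·[a, b]ᵀ = [-236, -38]ᵀ.
Δ = 141·4 − 23² = 35.
a = ((-236)·4 − 23·(-38))/35 = -2; b = (141·(-38) − 23·(-236))/35 = 2.

a = -2.000, b = 2.000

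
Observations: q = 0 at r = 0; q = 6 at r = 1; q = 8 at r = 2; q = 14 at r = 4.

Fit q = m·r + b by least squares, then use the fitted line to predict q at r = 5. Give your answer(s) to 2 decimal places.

q̂ = 17.77

With design matrix X, XᵀX = [[21, 7]; [7, 4]] and Xᵀq = [78, 28]ᵀ.
Eliminating b: 4·(row 1) − 7·(row 2) gives 35·m = 4·78 − 7·28 = 116, so m = 116/35.
Then b = (28 − 7·(116/35))/4 = 6/5.
At r = 5: q̂ = (116/35)·(5) + (6/5)·(1) = 622/35.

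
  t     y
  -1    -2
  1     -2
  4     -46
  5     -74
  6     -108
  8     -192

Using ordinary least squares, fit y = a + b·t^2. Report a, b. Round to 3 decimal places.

a = 1.334, b = -3.021

With design matrix X, XᵀX = [[6, 143]; [143, 6275]] and Xᵀy = [-424, -18766]ᵀ.
Eliminating b: 6275·(row 1) − 143·(row 2) gives 17201·a = 6275·(-424) − 143·(-18766) = 22938, so a = 22938/17201.
Then b = ((-18766) − 143·(22938/17201))/6275 = -51964/17201.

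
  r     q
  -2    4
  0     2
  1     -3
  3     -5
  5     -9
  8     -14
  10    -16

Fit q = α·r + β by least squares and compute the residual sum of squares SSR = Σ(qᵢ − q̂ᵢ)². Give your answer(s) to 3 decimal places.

Entries of XᵀX: Σr·r = 203, Σr = 25, Σ1 = 7.
Moment sums: Σr·q = -343, Σq = -41.
So XᵀX·[α, β]ᵀ = Xᵀq: [[203, 25]; [25, 7]]·[α, β]ᵀ = [-343, -41]ᵀ.
Δ = 203·7 − 25² = 796.
α = ((-343)·7 − 25·(-41))/796 = -344/199; β = (203·(-41) − 25·(-343))/796 = 63/199.
Residuals: 45/199, 335/199, -316/199, -26/199, -134/199, -97/199, 193/199; SSR = 1404/199.

SSR = 7.055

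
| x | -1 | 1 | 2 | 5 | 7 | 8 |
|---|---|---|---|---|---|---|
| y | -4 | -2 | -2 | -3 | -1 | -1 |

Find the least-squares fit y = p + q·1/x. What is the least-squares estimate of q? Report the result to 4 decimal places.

Normal-equation sums: Σ1 = 6, Σ1/x = 271/280, Σ1/x·1/x = 182361/78400.
Moment sums: Σy = -13, Σ1/x·y = 37/280.
Normal equations: [[6, 271/280]; [271/280, 182361/78400]]·[p, q]ᵀ = [-13, 37/280]ᵀ.
Determinant 6·(182361/78400) − (271/280)² = 40829/3136.
p = ((-13)·(182361/78400) − (271/280)·(37/280))/(40829/3136) = -476144/204145; q = (6·(37/280) − (271/280)·(-13))/(40829/3136) = 41944/40829.

q = 1.0273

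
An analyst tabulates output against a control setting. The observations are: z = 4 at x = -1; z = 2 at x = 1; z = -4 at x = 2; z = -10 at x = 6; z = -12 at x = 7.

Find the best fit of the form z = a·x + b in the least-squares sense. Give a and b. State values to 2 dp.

a = -2.04, b = 2.13

Normal-equation sums: Σx·x = 91, Σx = 15, Σ1 = 5.
And Σx·z = -154, Σz = -20.
MᵀM·[a, b]ᵀ = Mᵀz becomes [[91, 15]; [15, 5]]·[a, b]ᵀ = [-154, -20]ᵀ.
Eliminating b: 5·(row 1) − 15·(row 2) gives 230·a = 5·(-154) − 15·(-20) = -470, so a = -47/23.
Then b = ((-20) − 15·(-47/23))/5 = 49/23.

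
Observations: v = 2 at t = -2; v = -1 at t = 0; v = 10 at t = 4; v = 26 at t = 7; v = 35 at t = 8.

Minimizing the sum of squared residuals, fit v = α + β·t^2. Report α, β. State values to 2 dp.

Forming MᵀM = [[5, 133]; [133, 6769]] and Mᵀv = [72, 3682]ᵀ gives MᵀM·[α, β]ᵀ = Mᵀv.
Eliminating β: 6769·(row 1) − 133·(row 2) gives 16156·α = 6769·72 − 133·3682 = -2338, so α = -167/1154.
Then β = (3682 − 133·(-167/1154))/6769 = 631/1154.

α = -0.14, β = 0.55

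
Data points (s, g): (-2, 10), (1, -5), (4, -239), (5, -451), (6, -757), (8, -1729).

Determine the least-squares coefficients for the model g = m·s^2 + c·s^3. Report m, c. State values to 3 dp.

m = -3.050, c = -2.995

XᵀX·[m, c]ᵀ = Xᵀg reads: 6290·m + 44662·c = -152972;  44662·m + 328586·c = -1120516.
det = 6290·328586 − 44662² = 72111696.
m = ((-152972)·328586 − 44662·(-1120516))/72111696 = -4582750/1502327; c = (6290·(-1120516) − 44662·(-152972))/72111696 = -4500212/1502327.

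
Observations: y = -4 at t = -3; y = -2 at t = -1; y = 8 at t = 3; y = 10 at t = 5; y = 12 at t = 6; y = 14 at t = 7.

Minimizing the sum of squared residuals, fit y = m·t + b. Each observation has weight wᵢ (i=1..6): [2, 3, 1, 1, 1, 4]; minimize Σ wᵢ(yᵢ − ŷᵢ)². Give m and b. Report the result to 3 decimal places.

The normal system XᵀWX·[m, b]ᵀ = XᵀWy is [[287, 33]; [33, 12]]·[m, b]ᵀ = [568, 72]ᵀ.
det = 287·12 − 33² = 2355.
m = (568·12 − 33·72)/2355 = 296/157; b = (287·72 − 33·568)/2355 = 128/157.

m = 1.885, b = 0.815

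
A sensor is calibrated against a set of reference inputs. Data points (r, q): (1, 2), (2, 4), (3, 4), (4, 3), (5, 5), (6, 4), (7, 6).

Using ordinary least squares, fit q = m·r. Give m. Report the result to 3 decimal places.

m = 0.893

From the data, Σr·r = 140.
For Aᵀq: Σr·q = 125.
Normal equations: [[140]]·[m]ᵀ = [125]ᵀ.
Hence m = 125 / 140 ≈ 0.892857.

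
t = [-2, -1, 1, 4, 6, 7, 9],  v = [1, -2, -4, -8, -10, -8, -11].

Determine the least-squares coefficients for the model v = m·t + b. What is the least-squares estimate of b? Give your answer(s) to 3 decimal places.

Sums needed: Σt·t = 188, Σt = 24, Σ1 = 7.
Moment sums: Σt·v = -251, Σv = -42.
AᵀA·[m, b]ᵀ = Aᵀv becomes [[188, 24]; [24, 7]]·[m, b]ᵀ = [-251, -42]ᵀ.
Eliminating b: 7·(row 1) − 24·(row 2) gives 740·m = 7·(-251) − 24·(-42) = -749, so m = -749/740.
Then b = ((-42) − 24·(-749/740))/7 = -468/185.

b = -2.530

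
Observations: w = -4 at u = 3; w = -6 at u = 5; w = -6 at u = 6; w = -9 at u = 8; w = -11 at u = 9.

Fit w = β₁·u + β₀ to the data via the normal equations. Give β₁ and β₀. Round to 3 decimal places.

β₁ = -1.132, β₀ = -0.184

Setting ∂/∂β₁ … = 0 gives: 215·β₁ + 31·β₀ = -249;  31·β₁ + 5·β₀ = -36.
(Σu·u = 215, Σu = 31, Σ1 = 5, Σu·w = -249, Σw = -36.)
det = 215·5 − 31² = 114.
β₁ = ((-249)·5 − 31·(-36))/114 = -43/38; β₀ = (215·(-36) − 31·(-249))/114 = -7/38.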